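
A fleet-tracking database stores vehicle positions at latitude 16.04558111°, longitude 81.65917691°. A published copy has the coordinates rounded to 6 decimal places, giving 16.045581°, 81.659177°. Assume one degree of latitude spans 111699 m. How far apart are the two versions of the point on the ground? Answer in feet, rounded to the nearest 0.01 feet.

The latitude changed by +0.00000011° and the longitude by -0.00000009°.
North–south shift: 0.00000011 × 111699 = 0.0122869 m.
E–W at 16.0456°: -0.00000009° × 111699 × cos 16.0456° = -0.00000009 × 111699 × 0.9610 ≈ -0.00966127 m.
Combined displacement = (0.0122869² + 0.00966127²)^½ ≈ 0.0156303 m.
In feet: 0.0156303 m ÷ 0.3048 ≈ 0.051281 ft.

0.05 feet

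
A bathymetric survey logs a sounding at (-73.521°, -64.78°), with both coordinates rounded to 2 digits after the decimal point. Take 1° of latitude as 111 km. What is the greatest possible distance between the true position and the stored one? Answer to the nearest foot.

1893 feet

Rounding to 2 decimal places leaves each coordinate within ±0.005° of the true value.
Latitude error → 0.005 × 111000 = 555 m along the meridian.
East–west component at 73.521°: 0.005° × 111000 × cos 73.521° ≈ 0.005 × 31486.7 ≈ 157.433 m.
Combining orthogonally: (555² + 157.433²)^½ ≈ 576.897 m.
Converting: 576.897 m × 3.2808 ft/m ≈ 1892.7 ft.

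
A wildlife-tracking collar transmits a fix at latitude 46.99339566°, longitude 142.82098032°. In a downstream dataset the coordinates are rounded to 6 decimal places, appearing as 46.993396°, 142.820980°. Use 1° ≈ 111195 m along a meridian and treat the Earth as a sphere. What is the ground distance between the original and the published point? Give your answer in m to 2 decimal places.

0.04 m

The latitude changed by -0.00000034° and the longitude by +0.00000032°.
North–south shift: -0.00000034 × 111195 = -0.0378063 m.
East–west at this latitude: 0.00000032° × 111195 × cos 46.9934° ≈ 0.00000032 × 75844.2 = 0.0242701 m.
Distance: √(0.0378063² + 0.0242701²) ≈ 0.0449261 m.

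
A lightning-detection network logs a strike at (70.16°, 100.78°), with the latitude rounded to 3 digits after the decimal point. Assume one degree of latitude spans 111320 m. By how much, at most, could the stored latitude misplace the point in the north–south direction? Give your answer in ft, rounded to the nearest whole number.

183 ft

Rounding to 3 decimal places leaves the latitude within ±0.0005° of the true value.
So the N–S error is at most 0.0005 × 111320 = 55.66 m.
In feet: 55.66 m ÷ 0.3048 ≈ 182.61 ft.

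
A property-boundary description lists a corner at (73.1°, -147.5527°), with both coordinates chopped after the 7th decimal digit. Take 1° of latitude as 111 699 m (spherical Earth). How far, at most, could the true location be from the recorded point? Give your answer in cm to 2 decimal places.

1.16 cm

Truncating at 7 decimal places can drop up to a full unit in the last place, so each coordinate may be off by as much as 1e-07°.
North–south component: 1e-07° × 111699 = 0.0111699 m.
Longitude error → 1e-07 × 111699 × cos 73.1° = 1e-07 × 111699 × 0.2907 ≈ 0.00324711 m.
Combining orthogonally: (0.0111699² + 0.00324711²)^½ ≈ 0.0116323 m.
That is 0.0116323 m = 1.1632 cm.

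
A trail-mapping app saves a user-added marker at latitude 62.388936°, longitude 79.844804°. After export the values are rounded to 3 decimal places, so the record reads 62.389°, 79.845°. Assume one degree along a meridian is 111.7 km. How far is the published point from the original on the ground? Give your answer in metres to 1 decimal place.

12.4 metres

Δlat = 62.388936 − 62.389 = -0.000064°; Δlon = 79.844804 − 79.845 = -0.000196°.
North–south shift: -0.000064 × 111700 = -7.1488 m.
E–W at 62.389°: -0.000196° × 111700 × cos 62.389° = -0.000196 × 111700 × 0.4635 ≈ -10.1468 m.
Hypotenuse of the two orthogonal shifts: √(7.1488² + 10.1468²) = 12.4122 m.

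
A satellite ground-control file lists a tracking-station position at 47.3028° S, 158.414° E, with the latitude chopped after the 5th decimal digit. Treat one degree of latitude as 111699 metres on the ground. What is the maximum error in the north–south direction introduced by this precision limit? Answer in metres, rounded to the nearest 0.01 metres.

1.12 metres

Truncating at 5 decimal places can drop up to a full unit in the last place, so the latitude may be off by as much as 1e-05°.
North–south distance: 1e-05° × 111699 m/° = 1.11699 m.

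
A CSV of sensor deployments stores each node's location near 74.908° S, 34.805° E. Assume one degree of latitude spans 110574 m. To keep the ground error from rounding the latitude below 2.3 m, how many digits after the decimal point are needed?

One degree of latitude covers 110574 m.
Rounding to N decimal places gives at most 0.5 × 10⁻ᴺ degrees of error, i.e. 0.5 × 10⁻ᴺ × 110574 m.
Setting 55287 × 10⁻ᴺ ≤ 2.3 gives 10ᴺ ≥ 2.404e+04, i.e. N ≥ 4.38.
So 5 decimal places suffice (0.553 m); 4 would allow up to 5.53 m.

5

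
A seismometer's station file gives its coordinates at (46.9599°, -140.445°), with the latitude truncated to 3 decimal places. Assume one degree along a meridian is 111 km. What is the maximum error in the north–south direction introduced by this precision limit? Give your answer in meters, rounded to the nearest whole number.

111 meters

Truncating at 3 decimal places can drop up to a full unit in the last place, so the latitude may be off by as much as 0.001°.
North–south distance: 0.001° × 111000 m/° = 111 m.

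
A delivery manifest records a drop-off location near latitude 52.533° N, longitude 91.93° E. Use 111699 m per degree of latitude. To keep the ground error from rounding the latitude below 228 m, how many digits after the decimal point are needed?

One degree of latitude covers 111699 m.
Rounding to N decimal places gives at most 0.5 × 10⁻ᴺ degrees of error, i.e. 0.5 × 10⁻ᴺ × 111699 m.
Setting 55849.5 × 10⁻ᴺ ≤ 228 gives 10ᴺ ≥ 245, i.e. N ≥ 2.39.
At 2 places the error can reach 558 m, but 3 places keeps it to 55.8 m.

3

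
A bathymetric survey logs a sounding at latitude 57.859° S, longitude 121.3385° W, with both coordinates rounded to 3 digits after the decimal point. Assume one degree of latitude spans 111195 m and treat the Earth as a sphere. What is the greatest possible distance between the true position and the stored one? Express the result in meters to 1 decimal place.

Rounding to 3 decimal places leaves each coordinate within ±0.0005° of the true value.
N–S: 0.0005° × 111195 m/° = 55.5975 m.
E–W at 57.859°: 0.0005° × 111195 × cos 57.859° = 0.0005 × 111195 × 0.5320 ≈ 29.5781 m.
Worst case both components are at the extreme and orthogonal: √(55.5975² + 29.5781²) ≈ 62.9758 m.

63.0 meters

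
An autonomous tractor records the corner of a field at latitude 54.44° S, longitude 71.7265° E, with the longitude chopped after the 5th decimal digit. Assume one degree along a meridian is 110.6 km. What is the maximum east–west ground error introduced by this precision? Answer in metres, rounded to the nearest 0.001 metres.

0.643 metres

Truncating at 5 decimal places can drop up to a full unit in the last place, so the longitude may be off by as much as 1e-05°.
At latitude 54.44° a degree of longitude spans 110600 m × cos 54.44° = 110600 × 0.5816 ≈ 64320 m.
Maximum E–W displacement: 1e-05 × 64320 = 0.6432 m.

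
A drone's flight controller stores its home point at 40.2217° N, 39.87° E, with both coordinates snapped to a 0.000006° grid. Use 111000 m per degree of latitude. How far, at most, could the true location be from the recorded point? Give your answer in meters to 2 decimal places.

0.42 meters

With a 0.000006° grid the true value lies within half a step, ±0.000006°/2 = ±3e-06°, of the stored one.
North–south component: 3e-06° × 111000 = 0.333 m.
Longitude error → 3e-06 × 111000 × cos 40.2217° = 3e-06 × 111000 × 0.7636 ≈ 0.254263 m.
The two errors are perpendicular, so the maximum displacement is √(0.333² + 0.254263²) ≈ 0.418973 m.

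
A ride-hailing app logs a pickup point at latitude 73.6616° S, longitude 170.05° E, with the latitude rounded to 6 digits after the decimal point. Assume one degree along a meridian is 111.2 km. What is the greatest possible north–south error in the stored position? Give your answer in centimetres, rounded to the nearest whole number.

Rounding to 6 decimal places leaves the latitude within ±5e-07° of the true value.
So the N–S error is at most 5e-07 × 111200 = 0.0556 m.
That is 0.0556 m = 5.56 cm.

6 centimetres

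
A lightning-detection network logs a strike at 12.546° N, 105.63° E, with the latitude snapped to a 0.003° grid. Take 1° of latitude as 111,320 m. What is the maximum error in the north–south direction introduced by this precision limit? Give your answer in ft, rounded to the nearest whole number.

548 ft

With a 0.003° grid the true value lies within half a step, ±0.003°/2 = ±0.0015°, of the stored one.
So the N–S error is at most 0.0015 × 111320 = 166.98 m.
Converting: 166.98 m × 3.2808 ft/m ≈ 547.83 ft.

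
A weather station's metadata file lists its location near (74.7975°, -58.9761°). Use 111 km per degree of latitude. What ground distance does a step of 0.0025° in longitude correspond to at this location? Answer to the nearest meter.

At 74.7975° a degree of longitude is 111000 × cos 74.7975° ≈ 29107.7 m, so 0.0025° corresponds to 72.7692 m.

73 meters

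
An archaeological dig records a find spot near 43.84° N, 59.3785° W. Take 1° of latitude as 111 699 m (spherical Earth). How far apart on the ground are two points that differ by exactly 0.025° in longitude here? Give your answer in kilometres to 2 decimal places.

One degree of longitude here spans 111699 × cos 43.84° = 111699 × 0.7213 ≈ 80565.9 m; 0.025° of that is 2014.15 m.
That is 2014.15 m = 2.0141 km.

2.01 kilometres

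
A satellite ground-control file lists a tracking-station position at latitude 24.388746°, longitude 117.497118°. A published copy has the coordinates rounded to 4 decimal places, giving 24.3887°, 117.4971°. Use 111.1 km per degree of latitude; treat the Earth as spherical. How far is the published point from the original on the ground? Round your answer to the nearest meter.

5 meters

The latitude changed by +0.000046° and the longitude by +0.000018°.
N–S: 0.000046° × 111100 m/° = 5.1106 m.
East–west at this latitude: 0.000018° × 111100 × cos 24.3887° ≈ 0.000018 × 101186 = 1.82135 m.
Hypotenuse of the two orthogonal shifts: √(5.1106² + 1.82135²) = 5.42545 m.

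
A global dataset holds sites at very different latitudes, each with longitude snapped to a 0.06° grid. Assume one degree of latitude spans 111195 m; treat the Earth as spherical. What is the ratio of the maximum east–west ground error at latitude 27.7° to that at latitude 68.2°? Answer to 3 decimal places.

With a 0.06° grid the true value lies within half a step, ±0.06°/2 = ±0.03°, of the stored one.
Error at 27.7° = 0.03° × 111195 × cos 27.7° ≈ 3335.8 × 0.8854 = 2953.5 m.
Error at 68.2° = 0.03° × 111195 × cos 68.2° ≈ 3335.8 × 0.3714 = 1238.8 m.
The ratio reduces to cos 27.7° / cos 68.2° = 0.8854/0.3714 ≈ 2.3841.

2.384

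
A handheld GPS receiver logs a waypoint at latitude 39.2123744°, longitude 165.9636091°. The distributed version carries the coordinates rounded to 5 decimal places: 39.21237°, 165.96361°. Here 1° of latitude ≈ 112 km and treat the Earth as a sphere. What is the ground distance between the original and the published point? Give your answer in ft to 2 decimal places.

1.64 ft

The latitude changed by +0.0000044° and the longitude by -0.0000009°.
N–S: 0.0000044° × 112000 m/° = 0.4928 m.
East–west at this latitude: -0.0000009° × 112000 × cos 39.2124° ≈ -0.0000009 × 86778.5 = -0.0781006 m.
Combined displacement = (0.4928² + 0.0781006²)^½ ≈ 0.49895 m.
Converting: 0.49895 m × 3.2808 ft/m ≈ 1.637 ft.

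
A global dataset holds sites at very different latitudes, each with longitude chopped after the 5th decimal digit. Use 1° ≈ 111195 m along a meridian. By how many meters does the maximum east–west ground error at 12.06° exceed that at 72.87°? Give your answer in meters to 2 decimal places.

Truncating at 5 decimal places can drop up to a full unit in the last place, so the longitude may be off by as much as 1e-05°.
At 12.06°: 1e-05° × 111195 × cos 12.06° = 1e-05 × 111195 × 0.9779 ≈ 1.0874 m.
Error at 72.87° = 1e-05° × 111195 × cos 72.87° ≈ 1.1119 × 0.2945 = 0.32751 m.
Difference: 1.0874 − 0.32751 = 0.75989 m.

0.76 meters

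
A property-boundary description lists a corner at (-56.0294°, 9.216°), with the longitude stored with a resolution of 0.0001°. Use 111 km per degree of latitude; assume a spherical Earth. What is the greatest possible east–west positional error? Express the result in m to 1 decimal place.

3.1 m

With a 0.0001° grid the true value lies within half a step, ±0.0001°/2 = ±5e-05°, of the stored one.
Parallels shrink by cos φ, so at 56.0294° a degree of longitude is 111000 × 0.5588 ≈ 62023.2 m.
So at most 5e-05° × 62023.2 ≈ 3.10116 m east–west.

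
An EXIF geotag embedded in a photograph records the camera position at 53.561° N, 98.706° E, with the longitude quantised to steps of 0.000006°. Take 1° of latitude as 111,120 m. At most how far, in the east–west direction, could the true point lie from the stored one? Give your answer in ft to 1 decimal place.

0.6 ft

With a 0.000006° grid the true value lies within half a step, ±0.000006°/2 = ±3e-06°, of the stored one.
One degree of longitude at 53.561° is 111120 × cos 53.561° ≈ 111120 × 0.5940 = 66001.6 m.
East–west error: 3e-06° × 66001.6 m/° ≈ 0.198005 m.
Converting: 0.198005 m × 3.2808 ft/m ≈ 0.64962 ft.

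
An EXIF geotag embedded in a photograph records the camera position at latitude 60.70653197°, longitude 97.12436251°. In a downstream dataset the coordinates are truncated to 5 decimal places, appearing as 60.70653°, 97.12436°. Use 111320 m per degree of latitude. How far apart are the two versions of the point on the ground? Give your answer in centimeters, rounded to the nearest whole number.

Δlat = 60.70653197 − 60.70653 = +0.00000197°; Δlon = 97.12436251 − 97.12436 = +0.00000251°.
N–S: 0.00000197° × 111320 m/° = 0.2193 m.
E–W at 60.7065°: 0.00000251° × 111320 × cos 60.7065° = 0.00000251 × 111320 × 0.4893 ≈ 0.136712 m.
Distance: √(0.2193² + 0.136712²) ≈ 0.258424 m.
That is 0.258424 m = 25.842 cm.

26 centimeters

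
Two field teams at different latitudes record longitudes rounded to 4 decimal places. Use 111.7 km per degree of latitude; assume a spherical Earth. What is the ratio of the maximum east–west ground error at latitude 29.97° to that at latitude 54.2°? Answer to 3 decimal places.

Rounding to 4 decimal places leaves the longitude within ±5e-05° of the true value.
Error at 29.97° = 5e-05° × 111700 × cos 29.97° ≈ 5.585 × 0.8663 = 4.8382 m.
At 54.2°: 5e-05° × 111700 × cos 54.2° = 5e-05 × 111700 × 0.5850 ≈ 3.267 m.
Ratio: 4.8382 / 3.267 = cos 29.97° / cos 54.2° ≈ 1.4809.

1.481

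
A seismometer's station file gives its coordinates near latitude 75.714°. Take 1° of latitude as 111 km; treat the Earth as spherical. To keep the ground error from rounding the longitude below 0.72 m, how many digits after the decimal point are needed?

5

At 75.714° one degree of longitude covers 111000 × cos 75.714° ≈ 111000 × 0.2468 ≈ 27390.6 m.
Rounding to N decimal places gives at most 0.5 × 10⁻ᴺ degrees of error, i.e. 0.5 × 10⁻ᴺ × 27390.6 m.
Setting 13695.3 × 10⁻ᴺ ≤ 0.72 gives 10ᴺ ≥ 1.902e+04, i.e. N ≥ 4.28.
N = 4 would give 1.37 m (too coarse); N = 5 gives 0.137 m ≤ 0.72 m.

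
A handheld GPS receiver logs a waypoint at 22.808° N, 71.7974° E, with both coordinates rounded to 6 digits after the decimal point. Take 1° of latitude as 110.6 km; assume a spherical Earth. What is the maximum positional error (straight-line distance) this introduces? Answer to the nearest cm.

Rounding to 6 decimal places leaves each coordinate within ±5e-07° of the true value.
Latitude error → 5e-07 × 110600 = 0.0553 m along the meridian.
East–west component at 22.808°: 5e-07° × 110600 × cos 22.808° ≈ 5e-07 × 101952 ≈ 0.050976 m.
Combining orthogonally: (0.0553² + 0.050976²)^½ ≈ 0.0752107 m.
That is 0.0752107 m = 7.5211 cm.

8 cm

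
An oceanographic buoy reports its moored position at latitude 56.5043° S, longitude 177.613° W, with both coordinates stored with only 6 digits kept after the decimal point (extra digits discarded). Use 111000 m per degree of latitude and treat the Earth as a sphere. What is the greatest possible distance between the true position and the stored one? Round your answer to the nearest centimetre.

13 centimetres

Truncating at 6 decimal places can drop up to a full unit in the last place, so each coordinate may be off by as much as 1e-06°.
N–S: 1e-06° × 111000 m/° = 0.111 m.
East–west component at 56.5043°: 1e-06° × 111000 × cos 56.5043° ≈ 1e-06 × 61258.1 ≈ 0.0612581 m.
Combining orthogonally: (0.111² + 0.0612581²)^½ ≈ 0.126782 m.
That is 0.126782 m = 12.678 cm.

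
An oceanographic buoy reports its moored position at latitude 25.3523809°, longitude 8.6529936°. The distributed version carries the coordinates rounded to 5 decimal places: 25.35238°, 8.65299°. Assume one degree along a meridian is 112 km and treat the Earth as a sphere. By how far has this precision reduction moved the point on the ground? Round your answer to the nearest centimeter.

38 centimeters

The latitude changed by +0.0000009° and the longitude by +0.0000036°.
N–S: 0.0000009° × 112000 m/° = 0.1008 m.
East–west at this latitude: 0.0000036° × 112000 × cos 25.3524° ≈ 0.0000036 × 101213 = 0.364368 m.
Hypotenuse of the two orthogonal shifts: √(0.1008² + 0.364368²) = 0.378054 m.
That is 0.378054 m = 37.805 cm.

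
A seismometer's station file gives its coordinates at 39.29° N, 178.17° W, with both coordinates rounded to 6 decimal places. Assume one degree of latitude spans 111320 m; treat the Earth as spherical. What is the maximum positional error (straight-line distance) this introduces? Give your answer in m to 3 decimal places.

Rounding to 6 decimal places leaves each coordinate within ±5e-07° of the true value.
Latitude error → 5e-07 × 111320 = 0.05566 m along the meridian.
East–west component at 39.29°: 5e-07° × 111320 × cos 39.29° ≈ 5e-07 × 86156.2 ≈ 0.0430781 m.
Combining orthogonally: (0.05566² + 0.0430781²)^½ ≈ 0.0703829 m.

0.070 m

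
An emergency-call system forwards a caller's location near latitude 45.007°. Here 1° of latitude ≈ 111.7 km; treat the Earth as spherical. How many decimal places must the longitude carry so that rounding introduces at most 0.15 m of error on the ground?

At 45.007° one degree of longitude covers 111700 × cos 45.007° ≈ 111700 × 0.7070 ≈ 78974.2 m.
N decimal places → at most half a unit in the last place, 0.5 × 10⁻ᴺ° = 78974.2/2 × 10⁻ᴺ m.
Need 0.5 × 78974.2 × 10⁻ᴺ ≤ 0.15 → 10⁻ᴺ ≤ 3.799e-06, so N ≥ 5.42.
N = 5 would give 0.395 m (too coarse); N = 6 gives 0.0395 m ≤ 0.15 m.

6 decimal places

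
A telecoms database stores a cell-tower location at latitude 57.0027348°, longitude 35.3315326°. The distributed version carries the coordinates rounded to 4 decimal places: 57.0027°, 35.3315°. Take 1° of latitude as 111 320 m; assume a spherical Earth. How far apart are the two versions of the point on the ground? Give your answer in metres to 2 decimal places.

Δlat = 57.0027348 − 57.0027 = +0.0000348°; Δlon = 35.3315326 − 35.3315 = +0.0000326°.
North–south shift: 0.0000348 × 111320 = 3.87394 m.
E–W at 57.0027°: 0.0000326° × 111320 × cos 57.0027° = 0.0000326 × 111320 × 0.5446 ≈ 1.97637 m.
Distance: √(3.87394² + 1.97637²) ≈ 4.34896 m.

4.35 metres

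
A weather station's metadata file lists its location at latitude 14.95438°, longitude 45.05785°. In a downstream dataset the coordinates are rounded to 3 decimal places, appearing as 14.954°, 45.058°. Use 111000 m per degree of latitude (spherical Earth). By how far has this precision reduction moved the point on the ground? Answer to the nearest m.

45 m

The latitude changed by +0.00038° and the longitude by -0.00015°.
North–south shift: 0.00038 × 111000 = 42.18 m.
East–west at this latitude: -0.00015° × 111000 × cos 14.954° ≈ -0.00015 × 107241 = -16.0861 m.
Hypotenuse of the two orthogonal shifts: √(42.18² + 16.0861²) = 45.1433 m.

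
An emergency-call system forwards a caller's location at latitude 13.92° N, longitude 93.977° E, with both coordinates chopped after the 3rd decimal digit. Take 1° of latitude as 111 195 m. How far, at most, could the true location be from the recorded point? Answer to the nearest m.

Truncating at 3 decimal places can drop up to a full unit in the last place, so each coordinate may be off by as much as 0.001°.
North–south component: 0.001° × 111195 = 111.195 m.
East–west component at 13.92°: 0.001° × 111195 × cos 13.92° ≈ 0.001 × 107929 ≈ 107.929 m.
Combining orthogonally: (111.195² + 107.929²)^½ ≈ 154.962 m.

155 m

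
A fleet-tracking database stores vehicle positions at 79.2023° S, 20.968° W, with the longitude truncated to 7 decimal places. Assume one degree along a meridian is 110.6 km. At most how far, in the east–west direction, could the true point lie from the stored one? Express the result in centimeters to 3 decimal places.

Truncating at 7 decimal places can drop up to a full unit in the last place, so the longitude may be off by as much as 1e-07°.
Parallels shrink by cos φ, so at 79.2023° a degree of longitude is 110600 × 0.1873 ≈ 20720 m.
So at most 1e-07° × 20720 ≈ 0.002072 m east–west.
That is 0.002072 m = 0.2072 cm.

0.207 centimeters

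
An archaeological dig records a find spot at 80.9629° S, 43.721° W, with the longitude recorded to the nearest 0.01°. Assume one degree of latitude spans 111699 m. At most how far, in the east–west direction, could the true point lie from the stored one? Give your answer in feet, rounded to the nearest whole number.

Rounding to 2 decimal places leaves the longitude within ±0.005° of the true value.
Parallels shrink by cos φ, so at 80.9629° a degree of longitude is 111699 × 0.1571 ≈ 17545 m.
So at most 0.005° × 17545 ≈ 87.725 m east–west.
Converting: 87.725 m × 3.2808 ft/m ≈ 287.81 ft.

288 feet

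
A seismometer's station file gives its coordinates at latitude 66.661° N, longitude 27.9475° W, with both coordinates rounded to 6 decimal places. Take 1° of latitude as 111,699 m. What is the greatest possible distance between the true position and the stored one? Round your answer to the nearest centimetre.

6 centimetres

Rounding to 6 decimal places leaves each coordinate within ±5e-07° of the true value.
North–south component: 5e-07° × 111699 = 0.0558495 m.
East–west component at 66.661°: 5e-07° × 111699 × cos 66.661° ≈ 5e-07 × 44251.9 ≈ 0.0221259 m.
The two errors are perpendicular, so the maximum displacement is √(0.0558495² + 0.0221259²) ≈ 0.0600727 m.
That is 0.0600727 m = 6.0073 cm.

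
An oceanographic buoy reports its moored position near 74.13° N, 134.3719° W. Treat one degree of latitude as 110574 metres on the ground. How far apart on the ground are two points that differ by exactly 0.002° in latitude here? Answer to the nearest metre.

Along a meridian 0.002° is 0.002 × 110574 = 221.148 m.

221 metres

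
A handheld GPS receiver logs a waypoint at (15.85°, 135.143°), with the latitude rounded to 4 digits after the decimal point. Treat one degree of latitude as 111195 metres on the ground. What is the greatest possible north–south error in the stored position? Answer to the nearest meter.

Rounding to 4 decimal places leaves the latitude within ±5e-05° of the true value.
So the N–S error is at most 5e-05 × 111195 = 5.55975 m.

6 meters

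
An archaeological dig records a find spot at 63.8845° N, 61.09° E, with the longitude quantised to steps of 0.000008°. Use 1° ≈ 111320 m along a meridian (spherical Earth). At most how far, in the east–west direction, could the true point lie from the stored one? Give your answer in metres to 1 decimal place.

0.2 metres

With a 0.000008° grid the true value lies within half a step, ±0.000008°/2 = ±4e-06°, of the stored one.
At latitude 63.8845° a degree of longitude spans 111320 m × cos 63.8845° = 111320 × 0.4402 ≈ 49001.1 m.
So at most 4e-06° × 49001.1 ≈ 0.196004 m east–west.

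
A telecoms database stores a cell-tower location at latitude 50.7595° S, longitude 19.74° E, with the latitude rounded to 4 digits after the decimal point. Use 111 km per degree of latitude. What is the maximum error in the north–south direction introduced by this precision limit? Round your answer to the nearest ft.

18 ft

Rounding to 4 decimal places leaves the latitude within ±5e-05° of the true value.
North–south distance: 5e-05° × 111000 m/° = 5.55 m.
Converting: 5.55 m × 3.2808 ft/m ≈ 18.209 ft.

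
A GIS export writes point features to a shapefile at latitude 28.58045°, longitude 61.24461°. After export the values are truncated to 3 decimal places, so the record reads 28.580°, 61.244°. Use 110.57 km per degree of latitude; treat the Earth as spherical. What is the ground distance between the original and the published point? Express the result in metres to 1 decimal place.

77.4 metres

The latitude changed by +0.00045° and the longitude by +0.00061°.
N–S: 0.00045° × 110570 m/° = 49.7565 m.
East–west at this latitude: 0.00061° × 110570 × cos 28.58° ≈ 0.00061 × 97097 = 59.2292 m.
Hypotenuse of the two orthogonal shifts: √(49.7565² + 59.2292²) = 77.3551 m.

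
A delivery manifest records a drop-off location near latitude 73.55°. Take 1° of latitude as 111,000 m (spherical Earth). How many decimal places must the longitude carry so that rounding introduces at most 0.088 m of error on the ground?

6 decimal places

At 73.55° one degree of longitude covers 111000 × cos 73.55° ≈ 111000 × 0.2832 ≈ 31432.8 m.
N decimal places → at most half a unit in the last place, 0.5 × 10⁻ᴺ° = 31432.8/2 × 10⁻ᴺ m.
Setting 15716.4 × 10⁻ᴺ ≤ 0.088 gives 10ᴺ ≥ 1.786e+05, i.e. N ≥ 5.25.
So 6 decimal places suffice (0.0157 m); 5 would allow up to 0.157 m.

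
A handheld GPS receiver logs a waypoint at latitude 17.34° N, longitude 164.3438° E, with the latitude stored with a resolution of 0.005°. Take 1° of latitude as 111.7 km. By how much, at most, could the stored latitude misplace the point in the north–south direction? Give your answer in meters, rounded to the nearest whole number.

279 meters

With a 0.005° grid the true value lies within half a step, ±0.005°/2 = ±0.0025°, of the stored one.
North–south distance: 0.0025° × 111700 m/° = 279.25 m.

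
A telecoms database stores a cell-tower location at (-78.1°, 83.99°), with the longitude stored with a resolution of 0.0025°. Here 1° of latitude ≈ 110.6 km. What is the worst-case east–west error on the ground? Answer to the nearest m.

With a 0.0025° grid the true value lies within half a step, ±0.0025°/2 = ±0.00125°, of the stored one.
Parallels shrink by cos φ, so at 78.1° a degree of longitude is 110600 × 0.2062 ≈ 22806.2 m.
Maximum E–W displacement: 0.00125 × 22806.2 = 28.5077 m.

29 m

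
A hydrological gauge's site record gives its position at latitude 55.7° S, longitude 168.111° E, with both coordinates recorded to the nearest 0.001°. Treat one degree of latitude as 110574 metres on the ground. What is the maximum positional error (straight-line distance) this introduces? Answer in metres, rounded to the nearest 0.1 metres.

63.5 metres

Rounding to 3 decimal places leaves each coordinate within ±0.0005° of the true value.
N–S: 0.0005° × 110574 m/° = 55.287 m.
Longitude error → 0.0005 × 110574 × cos 55.7° = 0.0005 × 110574 × 0.5635 ≈ 31.1557 m.
Combining orthogonally: (55.287² + 31.1557²)^½ ≈ 63.4612 m.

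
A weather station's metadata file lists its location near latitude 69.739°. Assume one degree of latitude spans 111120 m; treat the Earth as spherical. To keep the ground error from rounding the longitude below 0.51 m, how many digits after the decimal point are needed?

5

At 69.739° one degree of longitude covers 111120 × cos 69.739° ≈ 111120 × 0.3463 ≈ 38480.5 m.
Rounding to N decimal places gives at most 0.5 × 10⁻ᴺ degrees of error, i.e. 0.5 × 10⁻ᴺ × 38480.5 m.
Need 0.5 × 38480.5 × 10⁻ᴺ ≤ 0.51 → 10⁻ᴺ ≤ 2.651e-05, so N ≥ 4.58.
At 4 places the error can reach 1.92 m, but 5 places keeps it to 0.192 m.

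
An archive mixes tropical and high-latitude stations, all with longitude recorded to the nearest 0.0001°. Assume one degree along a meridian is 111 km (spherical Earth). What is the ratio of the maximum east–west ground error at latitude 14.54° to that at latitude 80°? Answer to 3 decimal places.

5.574

Rounding to 4 decimal places leaves the longitude within ±5e-05° of the true value.
At 14.54°: 5e-05° × 111000 × cos 14.54° = 5e-05 × 111000 × 0.9680 ≈ 5.3722 m.
At 80°: 5e-05° × 111000 × cos 80° = 5e-05 × 111000 × 0.1736 ≈ 0.96375 m.
The ratio reduces to cos 14.54° / cos 80° = 0.9680/0.1736 ≈ 5.5743.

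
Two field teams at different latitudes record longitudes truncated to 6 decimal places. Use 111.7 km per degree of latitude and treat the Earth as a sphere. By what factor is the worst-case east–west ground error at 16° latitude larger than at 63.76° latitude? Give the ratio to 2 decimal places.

Truncating at 6 decimal places can drop up to a full unit in the last place, so the longitude may be off by as much as 1e-06°.
At 16°: 1e-06° × 111700 × cos 16° = 1e-06 × 111700 × 0.9613 ≈ 0.10737 m.
At 63.76°: 1e-06° × 111700 × cos 63.76° = 1e-06 × 111700 × 0.4421 ≈ 0.049386 m.
Ratio: 0.10737 / 0.049386 = cos 16° / cos 63.76° ≈ 2.1742.

2.17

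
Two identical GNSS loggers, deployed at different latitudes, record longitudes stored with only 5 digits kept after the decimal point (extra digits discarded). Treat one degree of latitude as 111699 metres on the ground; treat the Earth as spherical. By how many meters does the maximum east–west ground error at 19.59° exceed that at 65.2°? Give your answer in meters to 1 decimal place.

0.6 meters

Truncating at 5 decimal places can drop up to a full unit in the last place, so the longitude may be off by as much as 1e-05°.
Error at 19.59° = 1e-05° × 111699 × cos 19.59° ≈ 1.117 × 0.9421 = 1.0523 m.
At 65.2°: 1e-05° × 111699 × cos 65.2° = 1e-05 × 111699 × 0.4195 ≈ 0.46852 m.
Difference: 1.0523 − 0.46852 = 0.58381 m.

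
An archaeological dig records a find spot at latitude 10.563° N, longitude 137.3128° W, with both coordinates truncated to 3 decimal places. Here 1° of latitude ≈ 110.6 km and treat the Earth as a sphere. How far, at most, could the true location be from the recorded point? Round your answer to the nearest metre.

155 metres

Truncating at 3 decimal places can drop up to a full unit in the last place, so each coordinate may be off by as much as 0.001°.
North–south component: 0.001° × 110600 = 110.6 m.
E–W at 10.563°: 0.001° × 110600 × cos 10.563° = 0.001 × 110600 × 0.9831 ≈ 108.726 m.
Combining orthogonally: (110.6² + 108.726²)^½ ≈ 155.092 m.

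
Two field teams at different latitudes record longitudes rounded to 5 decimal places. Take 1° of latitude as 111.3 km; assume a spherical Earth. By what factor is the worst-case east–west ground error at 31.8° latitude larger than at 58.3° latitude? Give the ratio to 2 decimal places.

Rounding to 5 decimal places leaves the longitude within ±5e-06° of the true value.
Error at 31.8° = 5e-06° × 111300 × cos 31.8° ≈ 0.5565 × 0.8499 = 0.47297 m.
At 58.3°: 5e-06° × 111300 × cos 58.3° = 5e-06 × 111300 × 0.5255 ≈ 0.29242 m.
The ratio reduces to cos 31.8° / cos 58.3° = 0.8499/0.5255 ≈ 1.6174.

1.62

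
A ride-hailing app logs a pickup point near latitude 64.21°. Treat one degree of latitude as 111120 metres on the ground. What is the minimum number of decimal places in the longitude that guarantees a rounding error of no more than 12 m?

4 decimal places

At 64.21° one degree of longitude covers 111120 × cos 64.21° ≈ 111120 × 0.4351 ≈ 48345.4 m.
With N decimal places the half-ulp bound is 0.5·10⁻ᴺ°, or 0.5·10⁻ᴺ × 48345.4 m on the ground.
Need 0.5 × 48345.4 × 10⁻ᴺ ≤ 12 → 10⁻ᴺ ≤ 4.964e-04, so N ≥ 3.30.
N = 3 would give 24.2 m (too coarse); N = 4 gives 2.42 m ≤ 12 m.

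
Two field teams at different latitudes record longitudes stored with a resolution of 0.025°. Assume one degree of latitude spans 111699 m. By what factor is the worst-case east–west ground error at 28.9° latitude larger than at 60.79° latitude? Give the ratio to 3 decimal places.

With a 0.025° grid the true value lies within half a step, ±0.025°/2 = ±0.0125°, of the stored one.
Error at 28.9° = 0.0125° × 111699 × cos 28.9° ≈ 1396.2 × 0.8755 = 1222.4 m.
Error at 60.79° = 0.0125° × 111699 × cos 60.79° ≈ 1396.2 × 0.4880 = 681.38 m.
The ratio reduces to cos 28.9° / cos 60.79° = 0.8755/0.4880 ≈ 1.7939.

1.794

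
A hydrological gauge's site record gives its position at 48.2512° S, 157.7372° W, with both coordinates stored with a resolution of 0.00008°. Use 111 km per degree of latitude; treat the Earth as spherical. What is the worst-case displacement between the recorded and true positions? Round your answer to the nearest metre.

With a 0.00008° grid the true value lies within half a step, ±0.00008°/2 = ±4e-05°, of the stored one.
N–S: 4e-05° × 111000 m/° = 4.44 m.
E–W at 48.2512°: 4e-05° × 111000 × cos 48.2512° = 4e-05 × 111000 × 0.6659 ≈ 2.95645 m.
Combining orthogonally: (4.44² + 2.95645²)^½ ≈ 5.33424 m.

5 metres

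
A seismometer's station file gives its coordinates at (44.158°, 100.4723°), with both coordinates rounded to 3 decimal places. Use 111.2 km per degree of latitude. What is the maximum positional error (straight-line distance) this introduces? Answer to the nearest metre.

68 metres

Rounding to 3 decimal places leaves each coordinate within ±0.0005° of the true value.
Latitude error → 0.0005 × 111200 = 55.6 m along the meridian.
E–W at 44.158°: 0.0005° × 111200 × cos 44.158° = 0.0005 × 111200 × 0.7174 ≈ 39.8886 m.
The two errors are perpendicular, so the maximum displacement is √(55.6² + 39.8886²) ≈ 68.4285 m.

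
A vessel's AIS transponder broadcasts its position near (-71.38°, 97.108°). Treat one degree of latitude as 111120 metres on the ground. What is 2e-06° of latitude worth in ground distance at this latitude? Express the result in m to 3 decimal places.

2e-06° × 111120 m/° = 0.22224 m.

0.222 m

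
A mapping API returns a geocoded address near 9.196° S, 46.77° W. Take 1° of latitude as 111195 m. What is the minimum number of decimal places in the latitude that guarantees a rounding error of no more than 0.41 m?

6

One degree of latitude covers 111195 m.
Rounding to N decimal places gives at most 0.5 × 10⁻ᴺ degrees of error, i.e. 0.5 × 10⁻ᴺ × 111195 m.
Setting 55597.5 × 10⁻ᴺ ≤ 0.41 gives 10ᴺ ≥ 1.356e+05, i.e. N ≥ 5.13.
At 5 places the error can reach 0.556 m, but 6 places keeps it to 0.0556 m.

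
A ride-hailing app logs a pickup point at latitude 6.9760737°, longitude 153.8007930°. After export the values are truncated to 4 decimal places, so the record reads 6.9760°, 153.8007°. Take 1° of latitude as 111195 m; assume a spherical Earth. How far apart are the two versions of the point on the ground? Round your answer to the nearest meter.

The latitude changed by +0.0000737° and the longitude by +0.0000930°.
N–S: 0.0000737° × 111195 m/° = 8.19507 m.
E–W at 6.976°: 0.0000930° × 111195 × cos 6.976° = 0.0000930 × 111195 × 0.9926 ≈ 10.2646 m.
Distance: √(8.19507² + 10.2646²) ≈ 13.1347 m.

13 meters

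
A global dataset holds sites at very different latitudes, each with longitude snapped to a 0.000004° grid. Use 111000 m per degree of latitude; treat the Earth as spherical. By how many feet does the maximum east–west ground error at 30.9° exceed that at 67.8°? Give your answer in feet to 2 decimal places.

0.35 feet

With a 0.000004° grid the true value lies within half a step, ±0.000004°/2 = ±2e-06°, of the stored one.
Error at 30.9° = 2e-06° × 111000 × cos 30.9° ≈ 0.222 × 0.8581 = 0.19049 m.
Error at 67.8° = 2e-06° × 111000 × cos 67.8° ≈ 0.222 × 0.3778 = 0.083881 m.
So the lower-latitude error exceeds the higher by 0.19049 − 0.083881 = 0.10661 m.
In feet: 0.10661 m ÷ 0.3048 ≈ 0.34977 ft.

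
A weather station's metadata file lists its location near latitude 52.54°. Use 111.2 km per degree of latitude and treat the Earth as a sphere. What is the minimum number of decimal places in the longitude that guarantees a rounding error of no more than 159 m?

3 decimal places

At 52.54° one degree of longitude covers 111200 × cos 52.54° ≈ 111200 × 0.6082 ≈ 67632.7 m.
Rounding to N decimal places gives at most 0.5 × 10⁻ᴺ degrees of error, i.e. 0.5 × 10⁻ᴺ × 67632.7 m.
Need 0.5 × 67632.7 × 10⁻ᴺ ≤ 159 → 10⁻ᴺ ≤ 4.702e-03, so N ≥ 2.33.
At 2 places the error can reach 338 m, but 3 places keeps it to 33.8 m.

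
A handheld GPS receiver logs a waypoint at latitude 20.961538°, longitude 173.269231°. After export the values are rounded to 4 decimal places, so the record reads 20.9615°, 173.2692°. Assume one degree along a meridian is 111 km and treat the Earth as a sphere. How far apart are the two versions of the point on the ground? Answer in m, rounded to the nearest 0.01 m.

5.30 m

The latitude changed by +0.000038° and the longitude by +0.000031°.
North–south shift: 0.000038 × 111000 = 4.218 m.
E–W at 20.9615°: 0.000031° × 111000 × cos 20.9615° = 0.000031 × 111000 × 0.9338 ≈ 3.21328 m.
Combined displacement = (4.218² + 3.21328²)^½ ≈ 5.30252 m.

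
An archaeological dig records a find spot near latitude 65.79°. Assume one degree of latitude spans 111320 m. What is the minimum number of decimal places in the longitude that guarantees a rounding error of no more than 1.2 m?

5

At 65.79° one degree of longitude covers 111320 × cos 65.79° ≈ 111320 × 0.4101 ≈ 45650.4 m.
Rounding to N decimal places gives at most 0.5 × 10⁻ᴺ degrees of error, i.e. 0.5 × 10⁻ᴺ × 45650.4 m.
Need 0.5 × 45650.4 × 10⁻ᴺ ≤ 1.2 → 10⁻ᴺ ≤ 5.257e-05, so N ≥ 4.28.
At 4 places the error can reach 2.28 m, but 5 places keeps it to 0.228 m.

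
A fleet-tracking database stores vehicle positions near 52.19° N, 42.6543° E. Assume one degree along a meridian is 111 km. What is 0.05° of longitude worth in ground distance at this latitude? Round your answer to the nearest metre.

3402 metres

One degree of longitude here spans 111000 × cos 52.19° = 111000 × 0.6130 ≈ 68048 m; 0.05° of that is 3402.4 m.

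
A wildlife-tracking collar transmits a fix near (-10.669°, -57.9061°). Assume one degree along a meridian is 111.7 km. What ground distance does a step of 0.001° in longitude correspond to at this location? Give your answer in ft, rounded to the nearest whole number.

0.001° of longitude at 10.669° is 0.001 × 111700 × cos 10.669° ≈ 0.001 × 109769 = 109.769 m.
In feet: 109.769 m ÷ 0.3048 ≈ 360.13 ft.

360 ft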